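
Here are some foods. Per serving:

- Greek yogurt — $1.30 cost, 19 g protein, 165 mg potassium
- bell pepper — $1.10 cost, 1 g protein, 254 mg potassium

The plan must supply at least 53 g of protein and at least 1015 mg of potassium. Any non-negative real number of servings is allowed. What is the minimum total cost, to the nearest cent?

$5.96

Greek yogurt only: max(53/19, 1015/165) = 6.152 servings → $8.00.
bell pepper only: max(53/1, 1015/254) = 53 servings → $58.30.
Greek yogurt + bell pepper with both tight: 2.67 servings and 2.261 servings → $5.96.
Cheapest feasible corner: $5.96.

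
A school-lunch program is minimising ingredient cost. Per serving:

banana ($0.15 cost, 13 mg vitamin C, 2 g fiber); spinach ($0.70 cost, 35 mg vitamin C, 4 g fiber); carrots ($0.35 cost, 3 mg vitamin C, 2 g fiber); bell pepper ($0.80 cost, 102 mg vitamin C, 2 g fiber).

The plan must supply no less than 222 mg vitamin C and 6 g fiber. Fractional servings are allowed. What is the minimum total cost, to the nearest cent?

$1.79

With two linear requirements the optimum uses one or two foods; enumerate the corners.
banana only: max(222/13, 6/2) = 17.08 servings → $2.56.
spinach only: max(222/35, 6/4) = 6.343 servings → $4.44.
carrots only: max(222/3, 6/2) = 74 servings → $25.90.
bell pepper only: max(222/102, 6/2) = 3 servings → $2.40.
banana + spinach: intersection lies outside the first quadrant.
banana + carrots with both targets exact would need a negative amount; discard.
banana + bell pepper with both tight: 0.9438 servings and 2.056 servings → $1.79.
spinach + carrots: intersection lies outside the first quadrant.
spinach + bell pepper with both tight: 0.497 servings and 2.006 servings → $1.95.
carrots + bell pepper with both tight: 0.8485 servings and 2.152 servings → $2.02.
Cheapest feasible corner: $1.79.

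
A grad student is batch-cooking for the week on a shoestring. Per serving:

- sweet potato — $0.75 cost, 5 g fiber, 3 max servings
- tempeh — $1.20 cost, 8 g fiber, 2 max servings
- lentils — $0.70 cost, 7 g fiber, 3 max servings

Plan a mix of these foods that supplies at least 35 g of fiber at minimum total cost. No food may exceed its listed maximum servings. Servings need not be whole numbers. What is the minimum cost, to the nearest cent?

$4.20

Cost per g of fiber: lentils $0.1000, sweet potato $0.1500, tempeh $0.1500.
Take 3 servings of lentils: +21.0 g fiber for $2.10 (total $2.10, still need 14.0 g).
Take 2.8 servings of sweet potato: +14.0 g fiber for $2.10 (total $4.20, still need 0.0 g).
Filling from the cheapest source first is optimal under one linear minimum: $4.20.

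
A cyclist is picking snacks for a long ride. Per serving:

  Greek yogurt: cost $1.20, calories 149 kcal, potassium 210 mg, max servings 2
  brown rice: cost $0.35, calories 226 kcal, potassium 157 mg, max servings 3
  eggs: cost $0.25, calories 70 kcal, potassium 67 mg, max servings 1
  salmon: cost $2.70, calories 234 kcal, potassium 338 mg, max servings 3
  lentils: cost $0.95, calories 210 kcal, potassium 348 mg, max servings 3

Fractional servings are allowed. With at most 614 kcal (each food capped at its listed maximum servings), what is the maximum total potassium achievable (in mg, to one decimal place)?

1017.5 mg

Potassium per kcal: lentils 1.657, salmon 1.444, Greek yogurt 1.409, eggs 0.9571, brown rice 0.6947.
Take 2.924 servings of lentils: uses 614 kcal, +1017.5 mg potassium (running total 1017.5 mg).
Greedy by best ratio exhausts the calories allowance optimally: 1017.5 mg.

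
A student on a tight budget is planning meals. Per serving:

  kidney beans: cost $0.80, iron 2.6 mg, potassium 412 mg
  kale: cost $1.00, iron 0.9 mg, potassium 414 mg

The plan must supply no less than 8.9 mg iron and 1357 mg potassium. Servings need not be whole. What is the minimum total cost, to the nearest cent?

$2.74

kidney beans only: max(8.9/2.6, 1357/412) = 3.423 servings → $2.74.
kale only: max(8.9/0.9, 1357/414) = 9.889 servings → $9.89.
kidney beans + kale: intersection lies outside the first quadrant.
Cheapest feasible corner: $2.74.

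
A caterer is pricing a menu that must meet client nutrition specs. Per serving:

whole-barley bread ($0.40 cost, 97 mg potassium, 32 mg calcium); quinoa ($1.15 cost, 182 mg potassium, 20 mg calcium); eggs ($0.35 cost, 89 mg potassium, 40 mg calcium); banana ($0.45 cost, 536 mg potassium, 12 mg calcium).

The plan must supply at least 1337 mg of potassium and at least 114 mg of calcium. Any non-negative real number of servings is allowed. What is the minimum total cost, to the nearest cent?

$1.73

Compare the cost at each extreme point of the feasible region.
whole-barley bread only: max(1337/97, 114/32) = 13.78 servings → $5.51.
quinoa only: max(1337/182, 114/20) = 7.346 servings → $8.45.
eggs only: max(1337/89, 114/40) = 15.02 servings → $5.26.
banana only: max(1337/536, 114/12) = 9.5 servings → $4.28.
whole-barley bread + quinoa: intersection lies outside the first quadrant.
whole-barley bread + eggs: the both-tight solution has a negative serving — not a feasible corner.
whole-barley bread + banana with both tight: 2.818 servings and 1.984 servings → $2.02.
quinoa + eggs with both targets exact would need a negative amount; discard.
quinoa + banana with both tight: 5.279 servings and 0.702 servings → $6.39.
eggs + banana with both tight: 2.212 servings and 2.127 servings → $1.73.
The minimum over all feasible corners is $1.73.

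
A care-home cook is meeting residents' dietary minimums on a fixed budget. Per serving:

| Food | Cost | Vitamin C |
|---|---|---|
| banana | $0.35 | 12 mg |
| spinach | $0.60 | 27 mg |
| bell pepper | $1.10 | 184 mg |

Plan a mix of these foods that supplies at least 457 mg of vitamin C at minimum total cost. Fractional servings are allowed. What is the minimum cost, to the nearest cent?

Cost per mg of vitamin C: bell pepper $0.0060, spinach $0.0222, banana $0.0292.
With no serving limits, use only bell pepper: 457 mg / 184 mg = 2.484 servings × $1.10 = $2.73.

$2.73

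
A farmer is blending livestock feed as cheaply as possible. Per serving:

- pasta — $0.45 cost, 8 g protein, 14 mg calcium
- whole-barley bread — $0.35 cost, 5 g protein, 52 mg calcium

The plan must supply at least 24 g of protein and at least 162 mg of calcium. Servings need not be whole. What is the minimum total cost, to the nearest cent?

$1.54

An LP optimum is at a vertex; with two nutrient constraints at most two foods are used. Check each candidate.
pasta only: max(24/8, 162/14) = 11.57 servings → $5.21.
whole-barley bread only: max(24/5, 162/52) = 4.8 servings → $1.68.
pasta + whole-barley bread with both tight: 1.266 servings and 2.775 servings → $1.54.
The minimum over all feasible corners is $1.54.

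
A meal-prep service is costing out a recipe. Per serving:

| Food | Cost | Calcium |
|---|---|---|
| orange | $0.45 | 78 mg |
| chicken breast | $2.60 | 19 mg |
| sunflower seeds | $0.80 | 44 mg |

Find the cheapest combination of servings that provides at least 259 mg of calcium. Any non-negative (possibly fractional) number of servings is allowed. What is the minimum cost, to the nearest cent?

$1.49

Cost per mg of calcium: orange $0.0058, sunflower seeds $0.0182, chicken breast $0.1368.
With no serving limits, use only orange: 259 mg / 78 mg = 3.321 servings × $0.45 = $1.49.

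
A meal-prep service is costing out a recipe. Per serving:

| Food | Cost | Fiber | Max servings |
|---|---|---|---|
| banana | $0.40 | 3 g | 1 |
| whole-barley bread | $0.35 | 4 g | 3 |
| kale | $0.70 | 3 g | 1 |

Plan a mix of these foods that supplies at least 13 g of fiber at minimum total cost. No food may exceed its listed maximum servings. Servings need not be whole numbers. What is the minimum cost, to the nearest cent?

Cost per g of fiber: whole-barley bread $0.0875, banana $0.1333, kale $0.2333.
Take 3 servings of whole-barley bread: +12.0 g fiber for $1.05 (total $1.05, still need 1.0 g).
Take 0.3333 servings of banana: +1.0 g fiber for $0.13 (total $1.18, still need 0.0 g).
Greedy by cheapest-per-g is optimal for a single linear constraint, so the minimum cost is $1.18.

$1.18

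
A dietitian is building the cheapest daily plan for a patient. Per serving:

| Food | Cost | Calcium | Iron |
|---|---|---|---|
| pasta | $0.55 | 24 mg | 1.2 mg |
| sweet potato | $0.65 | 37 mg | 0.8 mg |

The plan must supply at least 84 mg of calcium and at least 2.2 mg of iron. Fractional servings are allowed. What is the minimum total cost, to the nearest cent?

$1.55

The cheapest plan sits at a corner of the feasible region — with two constraints it uses at most two foods.
pasta only: max(84/24, 2.2/1.2) = 3.5 servings → $1.93.
sweet potato only: max(84/37, 2.2/0.8) = 2.75 servings → $1.79.
pasta + sweet potato with both tight: 0.5635 servings and 1.905 servings → $1.55.
Cheapest feasible corner: $1.55.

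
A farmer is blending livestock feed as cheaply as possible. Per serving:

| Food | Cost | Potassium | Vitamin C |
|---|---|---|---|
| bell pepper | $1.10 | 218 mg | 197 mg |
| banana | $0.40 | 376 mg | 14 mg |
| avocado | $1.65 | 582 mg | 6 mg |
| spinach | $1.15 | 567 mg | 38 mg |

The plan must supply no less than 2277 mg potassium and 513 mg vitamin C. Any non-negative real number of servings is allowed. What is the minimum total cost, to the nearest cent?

bell pepper only: max(2277/218, 513/197) = 10.44 servings → $11.49.
banana only: max(2277/376, 513/14) = 36.64 servings → $14.66.
avocado only: max(2277/582, 513/6) = 85.5 servings → $141.07.
spinach only: max(2277/567, 513/38) = 13.5 servings → $15.53.
bell pepper + banana with both tight: 2.267 servings and 4.741 servings → $4.39.
bell pepper + avocado with both tight: 2.514 servings and 2.971 servings → $7.67.
bell pepper + spinach with both tight: 1.976 servings and 3.256 servings → $5.92.
banana + avocado with both targets exact would need a negative amount; discard.
banana + spinach: intersection lies outside the first quadrant.
avocado + spinach: intersection lies outside the first quadrant.
So the least-cost plan costs $4.39.

$4.39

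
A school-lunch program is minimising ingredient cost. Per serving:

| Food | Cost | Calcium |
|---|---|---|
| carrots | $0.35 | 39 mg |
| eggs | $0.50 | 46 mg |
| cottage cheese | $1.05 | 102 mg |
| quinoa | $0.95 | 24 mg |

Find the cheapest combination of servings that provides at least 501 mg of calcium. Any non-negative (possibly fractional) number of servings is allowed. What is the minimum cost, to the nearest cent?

$4.50

Cost per mg of calcium: carrots $0.0090, cottage cheese $0.0103, eggs $0.0109, quinoa $0.0396.
With no serving limits, use only carrots: 501 mg / 39 mg = 12.85 servings × $0.35 = $4.50.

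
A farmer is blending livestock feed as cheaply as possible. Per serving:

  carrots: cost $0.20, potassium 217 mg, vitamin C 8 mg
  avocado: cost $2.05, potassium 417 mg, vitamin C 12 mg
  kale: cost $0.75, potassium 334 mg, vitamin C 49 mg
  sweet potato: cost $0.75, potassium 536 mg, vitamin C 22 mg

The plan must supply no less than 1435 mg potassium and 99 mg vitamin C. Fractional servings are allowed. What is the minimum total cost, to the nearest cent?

$1.88

At the optimum either one food covers both requirements or two foods hit both targets exactly; no other combination can be cheaper.
carrots only: max(1435/217, 99/8) = 12.38 servings → $2.48.
avocado only: max(1435/417, 99/12) = 8.25 servings → $16.91.
kale only: max(1435/334, 99/49) = 4.296 servings → $3.22.
sweet potato only: max(1435/536, 99/22) = 4.5 servings → $3.38.
carrots + avocado with both targets exact would need a negative amount; discard.
carrots + kale with both tight: 4.679 servings and 1.257 servings → $1.88.
carrots + sweet potato: the both-tight solution has a negative serving — not a feasible corner.
avocado + kale with both tight: 2.268 servings and 1.465 servings → $5.75.
avocado + sweet potato: intersection lies outside the first quadrant.
kale + sweet potato with both tight: 1.136 servings and 1.969 servings → $2.33.
So the least-cost plan costs $1.88.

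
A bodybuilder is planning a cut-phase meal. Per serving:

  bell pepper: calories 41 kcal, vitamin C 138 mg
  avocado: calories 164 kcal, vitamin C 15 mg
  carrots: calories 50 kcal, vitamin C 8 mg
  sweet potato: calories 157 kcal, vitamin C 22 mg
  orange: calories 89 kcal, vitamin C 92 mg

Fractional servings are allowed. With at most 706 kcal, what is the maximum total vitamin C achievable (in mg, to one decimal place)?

Vitamin C per kcal: bell pepper 3.366, orange 1.034, carrots 0.16, sweet potato 0.1401, avocado 0.09146.
With no serving limits, spend the whole calories allowance on bell pepper: 706 kcal / 41 kcal × 138 mg = 2376.3 mg.

2376.3 mg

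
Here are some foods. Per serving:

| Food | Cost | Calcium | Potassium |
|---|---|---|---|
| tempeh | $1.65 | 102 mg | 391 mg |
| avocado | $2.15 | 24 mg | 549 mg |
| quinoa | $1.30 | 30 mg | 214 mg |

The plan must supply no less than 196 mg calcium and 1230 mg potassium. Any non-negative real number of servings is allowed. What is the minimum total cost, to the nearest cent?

Check every corner: each single food scaled to meet both minima, and each pair solved so both constraints bind.
tempeh only: max(196/102, 1230/391) = 3.146 servings → $5.19.
avocado only: max(196/24, 1230/549) = 8.167 servings → $17.56.
quinoa only: max(196/30, 1230/214) = 6.533 servings → $8.49.
tempeh + avocado with both tight: 1.675 servings and 1.047 servings → $5.02.
tempeh + quinoa with both tight: 0.4995 servings and 4.835 servings → $7.11.
avocado + quinoa: intersection lies outside the first quadrant.
Cheapest feasible corner: $5.02.

$5.02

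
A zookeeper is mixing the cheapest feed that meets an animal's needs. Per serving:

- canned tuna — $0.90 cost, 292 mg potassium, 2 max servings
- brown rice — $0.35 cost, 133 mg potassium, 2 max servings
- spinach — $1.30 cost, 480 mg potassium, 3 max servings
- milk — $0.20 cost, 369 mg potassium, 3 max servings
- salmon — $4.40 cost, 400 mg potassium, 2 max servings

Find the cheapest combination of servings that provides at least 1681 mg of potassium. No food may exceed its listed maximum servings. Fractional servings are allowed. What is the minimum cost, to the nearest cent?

$2.13

Cost per mg of potassium: milk $0.0005, brown rice $0.0026, spinach $0.0027, canned tuna $0.0031, salmon $0.0110.
Take 3 servings of milk: +1107.0 mg potassium for $0.60 (total $0.60, still need 574.0 mg).
Take 2 servings of brown rice: +266.0 mg potassium for $0.70 (total $1.30, still need 308.0 mg).
Take 0.6417 servings of spinach: +308.0 mg potassium for $0.83 (total $2.13, still need 0.0 mg).
Greedy by cheapest-per-mg is optimal for a single linear constraint, so the minimum cost is $2.13.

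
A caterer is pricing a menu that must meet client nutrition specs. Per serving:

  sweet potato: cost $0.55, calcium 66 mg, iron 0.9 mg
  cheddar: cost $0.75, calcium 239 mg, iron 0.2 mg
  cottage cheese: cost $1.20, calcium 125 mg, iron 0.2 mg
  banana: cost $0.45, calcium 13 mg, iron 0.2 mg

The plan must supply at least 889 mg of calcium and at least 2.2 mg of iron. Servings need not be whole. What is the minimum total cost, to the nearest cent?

$3.38

sweet potato only: max(889/66, 2.2/0.9) = 13.47 servings → $7.41.
cheddar only: max(889/239, 2.2/0.2) = 11 servings → $8.25.
cottage cheese only: max(889/125, 2.2/0.2) = 11 servings → $13.20.
banana only: max(889/13, 2.2/0.2) = 68.38 servings → $30.77.
sweet potato + cheddar with both tight: 1.724 servings and 3.244 servings → $3.38.
sweet potato + cottage cheese with both tight: 0.9789 servings and 6.595 servings → $8.45.
sweet potato + banana: the both-tight solution has a negative serving — not a feasible corner.
cheddar + cottage cheese with both targets exact would need a negative amount; discard.
cheddar + banana with both tight: 3.301 servings and 7.699 servings → $5.94.
cottage cheese + banana with both tight: 6.661 servings and 4.339 servings → $9.95.
The minimum over all feasible corners is $3.38.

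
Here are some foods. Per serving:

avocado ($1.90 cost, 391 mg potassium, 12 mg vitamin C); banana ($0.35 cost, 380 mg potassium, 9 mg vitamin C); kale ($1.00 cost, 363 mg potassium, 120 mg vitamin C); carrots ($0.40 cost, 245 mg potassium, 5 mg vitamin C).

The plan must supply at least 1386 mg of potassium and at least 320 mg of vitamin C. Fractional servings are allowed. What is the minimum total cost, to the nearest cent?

For a min-cost LP with two ≥-constraints, a basic feasible solution has at most two positive variables.
avocado only: max(1386/391, 320/12) = 26.67 servings → $50.67.
banana only: max(1386/380, 320/9) = 35.56 servings → $12.44.
kale only: max(1386/363, 320/120) = 3.818 servings → $3.82.
carrots only: max(1386/245, 320/5) = 64 servings → $25.60.
avocado + banana with both targets exact would need a negative amount; discard.
avocado + kale with both tight: 1.178 servings and 2.549 servings → $4.79.
avocado + carrots: intersection lies outside the first quadrant.
banana + kale with both tight: 1.185 servings and 2.578 servings → $2.99.
banana + carrots with both targets exact would need a negative amount; discard.
kale + carrots with both tight: 2.591 servings and 1.818 servings → $3.32.
Cheapest feasible corner: $2.99.

$2.99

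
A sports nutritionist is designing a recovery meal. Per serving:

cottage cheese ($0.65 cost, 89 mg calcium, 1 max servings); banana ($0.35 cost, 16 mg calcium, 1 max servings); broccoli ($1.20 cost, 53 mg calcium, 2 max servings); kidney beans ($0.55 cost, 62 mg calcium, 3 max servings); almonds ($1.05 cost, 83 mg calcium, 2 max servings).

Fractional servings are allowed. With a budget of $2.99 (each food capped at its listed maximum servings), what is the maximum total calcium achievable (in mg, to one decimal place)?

329.5 mg

Calcium per dollar: cottage cheese 136.9, kidney beans 112.7, almonds 79.05, banana 45.71, broccoli 44.17.
Take 1 serving of cottage cheese: spends $0.65, +89.0 mg calcium (running total 89.0 mg).
Take 3 servings of kidney beans: spends $1.65, +186.0 mg calcium (running total 275.0 mg).
Take 0.6571 servings of almonds: spends $0.69, +54.5 mg calcium (running total 329.5 mg).
Greedy by best ratio exhausts the cost allowance optimally: 329.5 mg.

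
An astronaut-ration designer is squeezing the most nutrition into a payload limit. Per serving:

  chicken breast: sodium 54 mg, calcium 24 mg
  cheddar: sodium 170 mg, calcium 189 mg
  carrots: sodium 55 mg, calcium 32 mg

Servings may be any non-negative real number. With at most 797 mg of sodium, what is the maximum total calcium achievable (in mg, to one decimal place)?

Calcium per mg sodium: cheddar 1.112, carrots 0.5818, chicken breast 0.4444.
With no serving limits, spend the whole sodium allowance on cheddar: 797 mg / 170 mg × 189 mg = 886.1 mg.

886.1 mg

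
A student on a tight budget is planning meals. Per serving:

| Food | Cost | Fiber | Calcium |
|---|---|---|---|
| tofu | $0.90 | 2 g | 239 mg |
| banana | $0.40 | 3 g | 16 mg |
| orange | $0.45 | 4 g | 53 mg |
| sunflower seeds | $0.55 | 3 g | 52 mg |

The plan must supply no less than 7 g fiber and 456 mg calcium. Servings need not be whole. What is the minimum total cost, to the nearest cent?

$1.94

Check every corner: each single food scaled to meet both minima, and each pair solved so both constraints bind.
tofu only: max(7/2, 456/239) = 3.5 servings → $3.15.
banana only: max(7/3, 456/16) = 28.5 servings → $11.40.
orange only: max(7/4, 456/53) = 8.604 servings → $3.87.
sunflower seeds only: max(7/3, 456/52) = 8.769 servings → $4.82.
tofu + banana with both tight: 1.834 servings and 1.111 servings → $2.09.
tofu + orange with both tight: 1.709 servings and 0.8953 servings → $1.94.
tofu + sunflower seeds with both tight: 1.638 servings and 1.241 servings → $2.16.
banana + orange: intersection lies outside the first quadrant.
banana + sunflower seeds with both targets exact would need a negative amount; discard.
orange + sunflower seeds: intersection lies outside the first quadrant.
Cheapest feasible corner: $1.94.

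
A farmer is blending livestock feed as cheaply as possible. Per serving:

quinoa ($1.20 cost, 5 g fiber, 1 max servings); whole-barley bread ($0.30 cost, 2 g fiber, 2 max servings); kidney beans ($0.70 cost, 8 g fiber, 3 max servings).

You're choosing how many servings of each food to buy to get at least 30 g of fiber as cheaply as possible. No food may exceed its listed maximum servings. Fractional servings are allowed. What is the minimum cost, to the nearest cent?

Cost per g of fiber: kidney beans $0.0875, whole-barley bread $0.1500, quinoa $0.2400.
Take 3 servings of kidney beans: +24.0 g fiber for $2.10 (total $2.10, still need 6.0 g).
Take 2 servings of whole-barley bread: +4.0 g fiber for $0.60 (total $2.70, still need 2.0 g).
Take 0.4 servings of quinoa: +2.0 g fiber for $0.48 (total $3.18, still need 0.0 g).
Greedy by cheapest-per-g is optimal for a single linear constraint, so the minimum cost is $3.18.

$3.18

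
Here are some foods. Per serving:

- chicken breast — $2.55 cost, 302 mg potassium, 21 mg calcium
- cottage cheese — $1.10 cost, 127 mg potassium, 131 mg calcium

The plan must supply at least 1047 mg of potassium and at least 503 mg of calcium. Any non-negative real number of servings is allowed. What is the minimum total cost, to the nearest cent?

chicken breast only: max(1047/302, 503/21) = 23.95 servings → $61.08.
cottage cheese only: max(1047/127, 503/131) = 8.244 servings → $9.07.
chicken breast + cottage cheese with both tight: 1.986 servings and 3.521 servings → $8.94.
The minimum over all feasible corners is $8.94.

$8.94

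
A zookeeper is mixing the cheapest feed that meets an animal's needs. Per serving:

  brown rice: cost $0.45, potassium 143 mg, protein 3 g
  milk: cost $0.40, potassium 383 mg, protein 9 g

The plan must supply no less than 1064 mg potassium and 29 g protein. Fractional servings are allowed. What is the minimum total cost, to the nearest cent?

$1.29

Minimising a linear cost over {potassium ≥ 1064, protein ≥ 29, servings ≥ 0} — the optimum is at a vertex, using one or two foods.
brown rice only: max(1064/143, 29/3) = 9.667 servings → $4.35.
milk only: max(1064/383, 29/9) = 3.222 servings → $1.29.
brown rice + milk: intersection lies outside the first quadrant.
The minimum over all feasible corners is $1.29.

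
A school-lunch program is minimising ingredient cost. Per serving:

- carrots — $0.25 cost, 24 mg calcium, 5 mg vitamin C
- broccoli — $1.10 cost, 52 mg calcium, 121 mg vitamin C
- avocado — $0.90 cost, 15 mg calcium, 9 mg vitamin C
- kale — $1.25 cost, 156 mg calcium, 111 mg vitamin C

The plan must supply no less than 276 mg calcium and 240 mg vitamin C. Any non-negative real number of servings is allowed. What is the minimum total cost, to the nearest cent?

Compare the cost at each extreme point of the feasible region.
carrots only: max(276/24, 240/5) = 48 servings → $12.00.
broccoli only: max(276/52, 240/121) = 5.308 servings → $5.84.
avocado only: max(276/15, 240/9) = 26.67 servings → $24.00.
kale only: max(276/156, 240/111) = 2.162 servings → $2.70.
carrots + broccoli with both tight: 7.911 servings and 1.657 servings → $3.80.
carrots + avocado with both targets exact would need a negative amount; discard.
carrots + kale: the both-tight solution has a negative serving — not a feasible corner.
broccoli + avocado with both tight: 0.8285 servings and 15.53 servings → $14.89.
broccoli + kale with both tight: 0.5192 servings and 1.596 servings → $2.57.
avocado + kale with both targets exact would need a negative amount; discard.
Cheapest feasible corner: $2.57.

$2.57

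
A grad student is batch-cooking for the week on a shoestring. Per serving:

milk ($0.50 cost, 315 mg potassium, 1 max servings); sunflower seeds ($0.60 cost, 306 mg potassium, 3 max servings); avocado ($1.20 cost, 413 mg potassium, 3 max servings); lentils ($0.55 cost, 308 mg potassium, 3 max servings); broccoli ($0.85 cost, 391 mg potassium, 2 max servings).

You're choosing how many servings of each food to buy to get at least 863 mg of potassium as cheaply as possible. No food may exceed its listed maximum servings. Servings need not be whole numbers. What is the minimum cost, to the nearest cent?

Cost per mg of potassium: milk $0.0016, lentils $0.0018, sunflower seeds $0.0020, broccoli $0.0022, avocado $0.0029.
Take 1 serving of milk: +315.0 mg potassium for $0.50 (total $0.50, still need 548.0 mg).
Take 1.779 servings of lentils: +548.0 mg potassium for $0.98 (total $1.48, still need 0.0 mg).
Filling from the cheapest source first is optimal under one linear minimum: $1.48.

$1.48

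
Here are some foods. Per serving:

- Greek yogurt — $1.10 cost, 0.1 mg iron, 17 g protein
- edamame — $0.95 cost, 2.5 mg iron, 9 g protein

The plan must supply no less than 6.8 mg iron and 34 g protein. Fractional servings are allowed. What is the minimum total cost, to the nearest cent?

With two linear requirements the optimum uses one or two foods; enumerate the corners.
Greek yogurt only: max(6.8/0.1, 34/17) = 68 servings → $74.80.
edamame only: max(6.8/2.5, 34/9) = 3.778 servings → $3.59.
Greek yogurt + edamame with both tight: 0.5721 servings and 2.697 servings → $3.19.
Cheapest feasible corner: $3.19.

$3.19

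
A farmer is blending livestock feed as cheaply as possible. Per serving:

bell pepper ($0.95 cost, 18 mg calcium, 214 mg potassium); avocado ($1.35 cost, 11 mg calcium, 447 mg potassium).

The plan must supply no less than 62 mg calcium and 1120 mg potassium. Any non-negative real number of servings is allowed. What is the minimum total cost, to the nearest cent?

This is a tiny linear program; its minimum lies at a vertex of the feasible set. List the vertices and price them.
bell pepper only: max(62/18, 1120/214) = 5.234 servings → $4.97.
avocado only: max(62/11, 1120/447) = 5.636 servings → $7.61.
bell pepper + avocado with both tight: 2.704 servings and 1.211 servings → $4.20.
The minimum over all feasible corners is $4.20.

$4.20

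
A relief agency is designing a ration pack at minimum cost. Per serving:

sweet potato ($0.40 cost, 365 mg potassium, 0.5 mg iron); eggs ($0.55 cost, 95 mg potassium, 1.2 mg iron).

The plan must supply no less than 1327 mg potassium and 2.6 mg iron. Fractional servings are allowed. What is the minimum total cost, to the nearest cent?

$1.78

sweet potato only: max(1327/365, 2.6/0.5) = 5.2 servings → $2.08.
eggs only: max(1327/95, 2.6/1.2) = 13.97 servings → $7.68.
sweet potato + eggs with both tight: 3.445 servings and 0.7311 servings → $1.78.
Cheapest feasible corner: $1.78.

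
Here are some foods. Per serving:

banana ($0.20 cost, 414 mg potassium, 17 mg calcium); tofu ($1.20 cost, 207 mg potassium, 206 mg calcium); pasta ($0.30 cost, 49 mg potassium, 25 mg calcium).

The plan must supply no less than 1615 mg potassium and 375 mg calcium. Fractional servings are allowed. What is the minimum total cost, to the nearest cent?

$2.50

Minimising a linear cost over {potassium ≥ 1615, calcium ≥ 375, servings ≥ 0} — the optimum is at a vertex, using one or two foods.
banana only: max(1615/414, 375/17) = 22.06 servings → $4.41.
tofu only: max(1615/207, 375/206) = 7.802 servings → $9.36.
pasta only: max(1615/49, 375/25) = 32.96 servings → $9.89.
banana + tofu with both tight: 3.119 servings and 1.563 servings → $2.50.
banana + pasta with both tight: 2.312 servings and 13.43 servings → $4.49.
tofu + pasta: intersection lies outside the first quadrant.
The minimum over all feasible corners is $2.50.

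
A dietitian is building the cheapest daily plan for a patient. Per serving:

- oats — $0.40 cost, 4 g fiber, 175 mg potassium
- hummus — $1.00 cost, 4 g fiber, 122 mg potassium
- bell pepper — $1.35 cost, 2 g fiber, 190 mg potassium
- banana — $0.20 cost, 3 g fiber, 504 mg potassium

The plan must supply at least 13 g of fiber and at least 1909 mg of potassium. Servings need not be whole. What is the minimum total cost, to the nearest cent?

An LP optimum is at a vertex; with two nutrient constraints at most two foods are used. Check each candidate.
oats only: max(13/4, 1909/175) = 10.91 servings → $4.36.
hummus only: max(13/4, 1909/122) = 15.65 servings → $15.65.
bell pepper only: max(13/2, 1909/190) = 10.05 servings → $13.56.
banana only: max(13/3, 1909/504) = 4.333 servings → $0.87.
oats + hummus with both targets exact would need a negative amount; discard.
oats + bell pepper with both targets exact would need a negative amount; discard.
oats + banana with both tight: 0.5533 servings and 3.596 servings → $0.94.
hummus + bell pepper: the both-tight solution has a negative serving — not a feasible corner.
hummus + banana with both tight: 0.5 servings and 3.667 servings → $1.23.
bell pepper + banana with both tight: 1.884 servings and 3.078 servings → $3.16.
Cheapest feasible corner: $0.87.

$0.87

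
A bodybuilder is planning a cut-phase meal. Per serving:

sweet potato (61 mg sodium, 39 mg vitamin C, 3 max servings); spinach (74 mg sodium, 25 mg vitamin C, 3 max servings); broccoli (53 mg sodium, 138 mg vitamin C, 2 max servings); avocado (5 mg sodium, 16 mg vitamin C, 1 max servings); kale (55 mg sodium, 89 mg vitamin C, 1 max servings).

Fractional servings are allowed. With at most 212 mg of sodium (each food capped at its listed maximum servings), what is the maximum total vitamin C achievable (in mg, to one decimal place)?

410.4 mg

Vitamin C per mg sodium: avocado 3.2, broccoli 2.604, kale 1.618, sweet potato 0.6393, spinach 0.3378.
Take 1 serving of avocado: uses 5 mg sodium, +16.0 mg vitamin C (running total 16.0 mg).
Take 2 servings of broccoli: uses 106 mg sodium, +276.0 mg vitamin C (running total 292.0 mg).
Take 1 serving of kale: uses 55 mg sodium, +89.0 mg vitamin C (running total 381.0 mg).
Take 0.7541 servings of sweet potato: uses 46 mg sodium, +29.4 mg vitamin C (running total 410.4 mg).
Greedy by best ratio exhausts the sodium allowance optimally: 410.4 mg.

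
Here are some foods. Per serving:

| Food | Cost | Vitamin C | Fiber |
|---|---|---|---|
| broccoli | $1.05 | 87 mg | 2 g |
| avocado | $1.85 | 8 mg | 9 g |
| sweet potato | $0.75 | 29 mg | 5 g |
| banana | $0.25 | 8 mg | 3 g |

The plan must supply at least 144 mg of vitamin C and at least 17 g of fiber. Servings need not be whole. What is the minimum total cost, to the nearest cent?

The cheapest plan sits at a corner of the feasible region — with two constraints it uses at most two foods.
broccoli only: max(144/87, 17/2) = 8.5 servings → $8.93.
avocado only: max(144/8, 17/9) = 18 servings → $33.30.
sweet potato only: max(144/29, 17/5) = 4.966 servings → $3.72.
banana only: max(144/8, 17/3) = 18 servings → $4.50.
broccoli + avocado with both tight: 1.512 servings and 1.553 servings → $4.46.
broccoli + sweet potato with both tight: 0.6021 servings and 3.159 servings → $3.00.
broccoli + banana with both tight: 1.208 servings and 4.861 servings → $2.48.
avocado + sweet potato with both targets exact would need a negative amount; discard.
avocado + banana: intersection lies outside the first quadrant.
sweet potato + banana: intersection lies outside the first quadrant.
So the least-cost plan costs $2.48.

$2.48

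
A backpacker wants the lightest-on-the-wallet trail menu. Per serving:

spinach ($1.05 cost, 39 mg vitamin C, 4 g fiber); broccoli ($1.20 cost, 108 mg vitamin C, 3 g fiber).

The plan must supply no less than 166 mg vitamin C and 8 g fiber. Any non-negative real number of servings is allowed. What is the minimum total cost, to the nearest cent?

$2.56

Compare the cost at each extreme point of the feasible region.
spinach only: max(166/39, 8/4) = 4.256 servings → $4.47.
broccoli only: max(166/108, 8/3) = 2.667 servings → $3.20.
spinach + broccoli with both tight: 1.162 servings and 1.117 servings → $2.56.
Cheapest feasible corner: $2.56.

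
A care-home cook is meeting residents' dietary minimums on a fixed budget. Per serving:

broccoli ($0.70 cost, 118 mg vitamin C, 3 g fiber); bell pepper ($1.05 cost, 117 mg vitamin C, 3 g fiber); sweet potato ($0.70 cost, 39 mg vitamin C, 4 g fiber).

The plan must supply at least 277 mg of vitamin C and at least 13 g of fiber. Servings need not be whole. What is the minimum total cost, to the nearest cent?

With two linear requirements the optimum uses one or two foods; enumerate the corners.
broccoli only: max(277/118, 13/3) = 4.333 servings → $3.03.
bell pepper only: max(277/117, 13/3) = 4.333 servings → $4.55.
sweet potato only: max(277/39, 13/4) = 7.103 servings → $4.97.
broccoli + bell pepper: the both-tight solution has a negative serving — not a feasible corner.
broccoli + sweet potato with both tight: 1.693 servings and 1.98 servings → $2.57.
bell pepper + sweet potato with both tight: 1.712 servings and 1.966 servings → $3.17.
The minimum over all feasible corners is $2.57.

$2.57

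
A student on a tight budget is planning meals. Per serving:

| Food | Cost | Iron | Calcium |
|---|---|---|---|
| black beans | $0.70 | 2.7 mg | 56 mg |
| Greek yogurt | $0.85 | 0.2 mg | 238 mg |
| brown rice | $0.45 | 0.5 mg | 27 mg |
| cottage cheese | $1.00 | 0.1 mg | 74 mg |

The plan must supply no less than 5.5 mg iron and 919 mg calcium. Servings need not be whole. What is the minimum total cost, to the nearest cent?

black beans only: max(5.5/2.7, 919/56) = 16.41 servings → $11.49.
Greek yogurt only: max(5.5/0.2, 919/238) = 27.5 servings → $23.38.
brown rice only: max(5.5/0.5, 919/27) = 34.04 servings → $15.32.
cottage cheese only: max(5.5/0.1, 919/74) = 55 servings → $55.00.
black beans + Greek yogurt with both tight: 1.782 servings and 3.442 servings → $4.17.
black beans + brown rice: intersection lies outside the first quadrant.
black beans + cottage cheese with both tight: 1.623 servings and 11.19 servings → $12.33.
Greek yogurt + brown rice with both tight: 2.738 servings and 9.905 servings → $6.78.
Greek yogurt + cottage cheese with both targets exact would need a negative amount; discard.
brown rice + cottage cheese with both tight: 9.187 servings and 9.067 servings → $13.20.
The minimum over all feasible corners is $4.17.

$4.17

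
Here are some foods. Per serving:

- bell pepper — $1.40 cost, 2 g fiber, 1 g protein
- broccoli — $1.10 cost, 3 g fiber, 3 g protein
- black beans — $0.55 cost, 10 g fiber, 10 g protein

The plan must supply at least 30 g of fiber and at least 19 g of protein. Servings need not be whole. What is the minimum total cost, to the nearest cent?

An LP optimum is at a vertex; with two nutrient constraints at most two foods are used. Check each candidate.
bell pepper only: max(30/2, 19/1) = 19 servings → $26.60.
broccoli only: max(30/3, 19/3) = 10 servings → $11.00.
black beans only: max(30/10, 19/10) = 3 servings → $1.65.
bell pepper + broccoli with both tight: 11 servings and 2.667 servings → $18.33.
bell pepper + black beans with both tight: 11 servings and 0.8 servings → $15.84.
broccoli + black beans (both tight): parallel constraints — no distinct corner.
So the least-cost plan costs $1.65.

$1.65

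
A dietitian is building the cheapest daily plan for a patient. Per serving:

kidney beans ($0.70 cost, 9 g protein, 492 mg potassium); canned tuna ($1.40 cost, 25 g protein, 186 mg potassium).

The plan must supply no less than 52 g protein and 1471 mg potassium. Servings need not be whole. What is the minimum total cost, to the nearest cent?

$3.41

At the optimum either one food covers both requirements or two foods hit both targets exactly; no other combination can be cheaper.
kidney beans only: max(52/9, 1471/492) = 5.778 servings → $4.04.
canned tuna only: max(52/25, 1471/186) = 7.909 servings → $11.07.
kidney beans + canned tuna with both tight: 2.551 servings and 1.162 servings → $3.41.
Cheapest feasible corner: $3.41.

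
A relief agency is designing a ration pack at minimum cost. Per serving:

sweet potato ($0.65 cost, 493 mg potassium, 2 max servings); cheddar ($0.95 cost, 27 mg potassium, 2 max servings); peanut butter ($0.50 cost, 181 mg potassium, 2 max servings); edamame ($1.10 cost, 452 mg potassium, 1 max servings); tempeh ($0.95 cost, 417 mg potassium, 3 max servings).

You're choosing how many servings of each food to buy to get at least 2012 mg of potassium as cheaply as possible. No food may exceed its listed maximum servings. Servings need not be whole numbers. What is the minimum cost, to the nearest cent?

$3.64

Cost per mg of potassium: sweet potato $0.0013, tempeh $0.0023, edamame $0.0024, peanut butter $0.0028, cheddar $0.0352.
Take 2 servings of sweet potato: +986.0 mg potassium for $1.30 (total $1.30, still need 1026.0 mg).
Take 2.46 servings of tempeh: +1026.0 mg potassium for $2.34 (total $3.64, still need 0.0 mg).
Filling from the cheapest source first is optimal under one linear minimum: $3.64.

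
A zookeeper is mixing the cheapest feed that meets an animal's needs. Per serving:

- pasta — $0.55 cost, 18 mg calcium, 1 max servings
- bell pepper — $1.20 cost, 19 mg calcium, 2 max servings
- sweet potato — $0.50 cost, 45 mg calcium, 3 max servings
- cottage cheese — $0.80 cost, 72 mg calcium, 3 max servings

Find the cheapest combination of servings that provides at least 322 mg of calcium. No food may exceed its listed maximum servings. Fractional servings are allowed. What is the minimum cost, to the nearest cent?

$3.58

Cost per mg of calcium: sweet potato $0.0111, cottage cheese $0.0111, pasta $0.0306, bell pepper $0.0632.
Take 3 servings of sweet potato: +135.0 mg calcium for $1.50 (total $1.50, still need 187.0 mg).
Take 2.597 servings of cottage cheese: +187.0 mg calcium for $2.08 (total $3.58, still need 0.0 mg).
Greedy by cheapest-per-mg is optimal for a single linear constraint, so the minimum cost is $3.58.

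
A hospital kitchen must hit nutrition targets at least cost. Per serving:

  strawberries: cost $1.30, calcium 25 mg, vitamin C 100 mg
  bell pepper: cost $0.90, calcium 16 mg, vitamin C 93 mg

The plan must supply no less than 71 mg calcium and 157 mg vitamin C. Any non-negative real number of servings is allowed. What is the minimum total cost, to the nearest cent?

This is a tiny linear program; its minimum lies at a vertex of the feasible set. List the vertices and price them.
strawberries only: max(71/25, 157/100) = 2.84 servings → $3.69.
bell pepper only: max(71/16, 157/93) = 4.438 servings → $3.99.
strawberries + bell pepper: intersection lies outside the first quadrant.
Cheapest feasible corner: $3.69.

$3.69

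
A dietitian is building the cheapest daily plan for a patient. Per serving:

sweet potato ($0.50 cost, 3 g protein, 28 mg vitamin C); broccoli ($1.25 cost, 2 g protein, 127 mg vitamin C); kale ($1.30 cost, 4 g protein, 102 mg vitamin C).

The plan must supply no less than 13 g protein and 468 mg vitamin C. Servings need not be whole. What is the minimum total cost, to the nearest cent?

An LP optimum is at a vertex; with two nutrient constraints at most two foods are used. Check each candidate.
sweet potato only: max(13/3, 468/28) = 16.71 servings → $8.36.
broccoli only: max(13/2, 468/127) = 6.5 servings → $8.12.
kale only: max(13/4, 468/102) = 4.588 servings → $5.96.
sweet potato + broccoli with both tight: 2.2 servings and 3.2 servings → $5.10.
sweet potato + kale: intersection lies outside the first quadrant.
broccoli + kale with both tight: 1.796 servings and 2.352 servings → $5.30.
The minimum over all feasible corners is $5.10.

$5.10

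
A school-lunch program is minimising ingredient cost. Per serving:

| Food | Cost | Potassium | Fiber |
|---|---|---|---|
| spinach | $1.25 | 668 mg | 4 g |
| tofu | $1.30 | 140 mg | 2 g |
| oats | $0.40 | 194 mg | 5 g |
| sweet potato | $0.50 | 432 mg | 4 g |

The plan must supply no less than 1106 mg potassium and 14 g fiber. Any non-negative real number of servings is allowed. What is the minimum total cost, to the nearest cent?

$1.49

For a min-cost LP with two ≥-constraints, a basic feasible solution has at most two positive variables.
spinach only: max(1106/668, 14/4) = 3.5 servings → $4.38.
tofu only: max(1106/140, 14/2) = 7.9 servings → $10.27.
oats only: max(1106/194, 14/5) = 5.701 servings → $2.28.
sweet potato only: max(1106/432, 14/4) = 3.5 servings → $1.75.
spinach + tofu with both tight: 0.3247 servings and 6.351 servings → $8.66.
spinach + oats with both tight: 1.098 servings and 1.922 servings → $2.14.
spinach + sweet potato: intersection lies outside the first quadrant.
tofu + oats: the both-tight solution has a negative serving — not a feasible corner.
tofu + sweet potato with both tight: 5.342 servings and 0.8289 servings → $7.36.
oats + sweet potato with both tight: 1.173 servings and 2.033 servings → $1.49.
Cheapest feasible corner: $1.49.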